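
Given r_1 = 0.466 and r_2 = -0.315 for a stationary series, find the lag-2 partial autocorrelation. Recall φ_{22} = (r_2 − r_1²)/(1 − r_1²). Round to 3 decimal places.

φ_{22} = (r_2 − r_1²) / (1 − r_1²)
r_1² = (0.466)² = 0.217156
Numerator = -0.315 − 0.2172 = -0.5322; denominator = 1 − 0.2172 = 0.7828
φ_{22} = -0.5322 / 0.7828 = -0.680

-0.680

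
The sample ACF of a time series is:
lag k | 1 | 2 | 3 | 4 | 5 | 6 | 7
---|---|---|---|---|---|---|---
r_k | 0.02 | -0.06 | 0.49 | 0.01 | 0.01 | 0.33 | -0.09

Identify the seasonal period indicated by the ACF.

The largest autocorrelation is r_3 = 0.49, with a weaker echo at lag 6 (0.33); the remaining lags stay at or below 0.02.
The dominant spike at lag 3 indicates a seasonal period of 3.

3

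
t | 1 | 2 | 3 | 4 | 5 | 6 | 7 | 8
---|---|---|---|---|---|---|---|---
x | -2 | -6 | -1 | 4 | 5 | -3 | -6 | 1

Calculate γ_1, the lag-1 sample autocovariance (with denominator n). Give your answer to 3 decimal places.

2.875

Mean x̄ = (-2 − 6 − 1 + 4 + 5 − 3 − 6 + 1)/8 = -1.0000
Σ_{t=1}^{7}(x_t−x̄)(x_{t+1}−x̄) = 23.0000
γ_1 = 23.0000 / 8 = 2.875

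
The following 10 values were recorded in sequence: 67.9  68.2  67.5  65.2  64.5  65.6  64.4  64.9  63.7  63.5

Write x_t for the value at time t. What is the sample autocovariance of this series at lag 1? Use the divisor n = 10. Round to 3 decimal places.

1.671

Mean x̄ = (67.9 + 68.2 + 67.5 + 65.2 + 64.5 + 65.6 + 64.4 + 64.9 + 63.7 + 63.5)/10 = 65.5400
Σ_{t=1}^{9}(x_t−x̄)(x_{t+1}−x̄) = 16.7084
γ_1 = 16.7084 / 10 = 1.671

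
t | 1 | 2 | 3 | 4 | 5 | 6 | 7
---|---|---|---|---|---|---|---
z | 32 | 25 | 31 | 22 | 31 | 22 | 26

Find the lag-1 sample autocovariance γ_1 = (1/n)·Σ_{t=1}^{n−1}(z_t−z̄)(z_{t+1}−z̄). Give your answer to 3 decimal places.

Mean z̄ = (32 + 25 + 31 + 22 + 31 + 22 + 26)/7 = 27.0000
Σ_{t=1}^{6}(z_t−z̄)(z_{t+1}−z̄) = -73.0000
γ_1 = -73.0000 / 7 = -10.429

-10.429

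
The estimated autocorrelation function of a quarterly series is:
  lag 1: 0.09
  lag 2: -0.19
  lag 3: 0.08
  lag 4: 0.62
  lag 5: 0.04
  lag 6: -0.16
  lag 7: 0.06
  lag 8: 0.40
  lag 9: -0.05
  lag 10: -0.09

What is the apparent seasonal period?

The largest autocorrelation is r_4 = 0.62, with a weaker echo at lag 8 (0.40); the remaining lags stay at or below 0.09.
The dominant spike at lag 4 indicates a seasonal period of 4.

4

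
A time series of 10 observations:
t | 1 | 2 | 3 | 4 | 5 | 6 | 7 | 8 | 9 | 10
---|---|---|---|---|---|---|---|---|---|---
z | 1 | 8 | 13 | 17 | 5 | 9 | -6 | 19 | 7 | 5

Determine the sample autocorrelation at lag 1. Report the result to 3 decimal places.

-0.324

Mean z̄ = (1 + 8 + 13 + 17 + 5 + 9 − 6 + 19 + 7 + 5)/10 = 7.8000
Numerator Σ_{t=1}^{9}(z_t−z̄)(z_{t+1}−z̄) = -159.4400
Denominator Σ(z_t−z̄)² = 491.6000
r_1 = -159.4400 / 491.6000 = -0.324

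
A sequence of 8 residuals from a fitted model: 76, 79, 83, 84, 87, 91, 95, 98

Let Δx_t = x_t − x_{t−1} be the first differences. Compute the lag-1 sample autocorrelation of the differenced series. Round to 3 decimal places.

-0.170

First differences Δx: 3, 4, 1, 3, 4, 4, 3
Mean of differences = 3.1429
Numerator Σ(Δx_t−Δx̄)(Δx_{t+1}−Δx̄) = -1.1633
Denominator Σ(Δx_t−Δx̄)² = 6.8571
r_1(Δx) = -1.1633 / 6.8571 = -0.170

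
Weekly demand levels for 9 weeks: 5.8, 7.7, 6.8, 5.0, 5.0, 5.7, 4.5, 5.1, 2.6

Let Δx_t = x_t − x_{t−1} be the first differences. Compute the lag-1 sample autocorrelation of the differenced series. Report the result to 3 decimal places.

First differences Δx: 1.9, -0.9, -1.8, 0.0, 0.7, -1.2, 0.6, -2.5
Mean of differences = -0.4000
Numerator Σ(Δx_t−Δx̄)(Δx_{t+1}−Δx̄) = -4.3500
Denominator Σ(Δx_t−Δx̄)² = 14.9200
r_1(Δx) = -4.3500 / 14.9200 = -0.292

-0.292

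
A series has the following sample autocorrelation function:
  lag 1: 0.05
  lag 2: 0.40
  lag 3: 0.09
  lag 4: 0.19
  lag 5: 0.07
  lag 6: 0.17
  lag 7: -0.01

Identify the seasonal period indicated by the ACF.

2

The largest autocorrelation is r_2 = 0.40, with weaker echoes at lags 4 (0.19) and 6 (0.17); the remaining lags stay at or below 0.09.
The dominant spike at lag 2 indicates a seasonal period of 2.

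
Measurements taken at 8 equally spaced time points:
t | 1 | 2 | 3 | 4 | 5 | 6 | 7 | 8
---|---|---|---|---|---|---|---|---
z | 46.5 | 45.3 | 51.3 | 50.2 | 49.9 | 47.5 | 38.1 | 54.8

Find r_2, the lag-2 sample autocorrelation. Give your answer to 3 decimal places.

-0.159

Mean z̄ = (46.5 + 45.3 + 51.3 + 50.2 + 49.9 + 47.5 + 38.1 + 54.8)/8 = 47.9500
Deviations from mean: -1.4500, -2.6500, 3.3500, 2.2500, 1.9500, -0.4500, -9.8500, 6.8500
Σ(z_t−z̄)(z_{t+2}−z̄) = (-4.8575) + (-5.9625) + (6.5325) + (-1.0125) + (-19.2075) + (-3.0825) = -27.5900
Denominator Σ(z_t−z̄)² = 173.3600
r_2 = -27.5900 / 173.3600 = -0.159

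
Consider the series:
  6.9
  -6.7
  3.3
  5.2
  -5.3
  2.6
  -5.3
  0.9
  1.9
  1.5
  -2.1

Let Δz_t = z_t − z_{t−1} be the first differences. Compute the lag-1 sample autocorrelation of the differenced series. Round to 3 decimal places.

-0.559

First differences Δz: -13.6, 10.0, 1.9, -10.5, 7.9, -7.9, 6.2, 1.0, -0.4, -3.6
Mean of differences = -0.9000
Numerator Σ(Δz_t−Δz̄)(Δz_{t+1}−Δz̄) = -317.4800
Denominator Σ(Δz_t−Δz̄)² = 568.1000
r_1(Δz) = -317.4800 / 568.1000 = -0.559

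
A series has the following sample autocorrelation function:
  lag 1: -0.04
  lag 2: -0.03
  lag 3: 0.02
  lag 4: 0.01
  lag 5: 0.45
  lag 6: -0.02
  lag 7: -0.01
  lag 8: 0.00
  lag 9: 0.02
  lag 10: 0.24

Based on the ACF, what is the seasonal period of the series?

5

The largest autocorrelation is r_5 = 0.45, with a weaker echo at lag 10 (0.24); the remaining lags stay at or below 0.02.
The dominant spike at lag 5 indicates a seasonal period of 5.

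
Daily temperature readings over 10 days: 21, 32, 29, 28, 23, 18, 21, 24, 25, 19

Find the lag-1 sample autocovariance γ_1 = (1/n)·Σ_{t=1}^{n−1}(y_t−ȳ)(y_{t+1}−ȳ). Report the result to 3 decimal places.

5.100

Mean ȳ = (21 + 32 + 29 + 28 + 23 + 18 + 21 + 24 + 25 + 19)/10 = 24.0000
Σ_{t=1}^{9}(y_t−ȳ)(y_{t+1}−ȳ) = 51.0000
γ_1 = 51.0000 / 10 = 5.100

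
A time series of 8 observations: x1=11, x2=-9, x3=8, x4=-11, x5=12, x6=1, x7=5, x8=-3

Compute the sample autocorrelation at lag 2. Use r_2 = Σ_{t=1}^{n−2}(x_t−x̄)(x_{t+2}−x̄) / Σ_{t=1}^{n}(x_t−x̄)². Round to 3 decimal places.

Mean x̄ = (11 − 9 + 8 − 11 + 12 + 1 + 5 − 3)/8 = 1.7500
Numerator Σ_{t=1}^{6}(x_t−x̄)(x_{t+2}−x̄) = 305.3750
Denominator Σ(x_t−x̄)² = 541.5000
r_2 = 305.3750 / 541.5000 = 0.564

0.564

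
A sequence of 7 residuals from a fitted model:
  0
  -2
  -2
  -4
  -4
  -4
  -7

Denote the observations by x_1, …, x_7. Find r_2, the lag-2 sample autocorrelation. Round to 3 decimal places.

0.189

Mean x̄ = (0 − 2 − 2 − 4 − 4 − 4 − 7)/7 = -3.2857
Σ(x_t−x̄)(x_{t+2}−x̄) = (4.2245) + (-0.9184) + (-0.9184) + (0.5102) + (2.6531) = 5.5510
Denominator Σ(x_t−x̄)² = 29.4286
r_2 = 5.5510 / 29.4286 = 0.189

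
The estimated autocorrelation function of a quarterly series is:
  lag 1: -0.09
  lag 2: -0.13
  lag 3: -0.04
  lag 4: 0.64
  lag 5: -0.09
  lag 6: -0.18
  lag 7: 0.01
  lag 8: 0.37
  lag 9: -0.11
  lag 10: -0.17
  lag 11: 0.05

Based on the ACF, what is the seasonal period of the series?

The largest autocorrelation is r_4 = 0.64, with a weaker echo at lag 8 (0.37); the remaining lags stay at or below 0.05.
The dominant spike at lag 4 indicates a seasonal period of 4.

4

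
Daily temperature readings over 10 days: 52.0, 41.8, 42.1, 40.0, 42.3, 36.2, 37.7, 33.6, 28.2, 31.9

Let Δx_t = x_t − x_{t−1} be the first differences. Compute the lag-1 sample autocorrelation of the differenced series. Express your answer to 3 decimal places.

-0.423

First differences Δx: -10.2, 0.3, -2.1, 2.3, -6.1, 1.5, -4.1, -5.4, 3.7
Mean of differences = -2.2333
Numerator Σ(Δx_t−Δx̄)(Δx_{t+1}−Δx̄) = -71.0511
Denominator Σ(Δx_t−Δx̄)² = 168.0600
r_1(Δx) = -71.0511 / 168.0600 = -0.423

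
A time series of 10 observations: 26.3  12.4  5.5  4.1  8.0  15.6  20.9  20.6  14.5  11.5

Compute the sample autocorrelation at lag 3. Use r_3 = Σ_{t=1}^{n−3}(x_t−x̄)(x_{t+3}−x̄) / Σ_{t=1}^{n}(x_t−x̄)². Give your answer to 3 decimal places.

-0.544

Mean x̄ = (26.3 + 12.4 + 5.5 + 4.1 + 8.0 + 15.6 + 20.9 + 20.6 + 14.5 + 11.5)/10 = 13.9400
Numerator Σ_{t=1}^{7}(x_t−x̄)(x_{t+3}−x̄) = -250.5848
Denominator Σ(x_t−x̄)² = 460.3040
r_3 = -250.5848 / 460.3040 = -0.544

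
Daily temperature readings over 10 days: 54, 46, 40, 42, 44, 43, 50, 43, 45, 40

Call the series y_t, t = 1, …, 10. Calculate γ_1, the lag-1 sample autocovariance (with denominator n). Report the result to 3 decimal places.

Mean ȳ = (54 + 46 + 40 + 42 + 44 + 43 + 50 + 43 + 45 + 40)/10 = 44.7000
Σ_{t=1}^{9}(y_t−ȳ)(y_{t+1}−ȳ) = 1.8100
γ_1 = 1.8100 / 10 = 0.181

0.181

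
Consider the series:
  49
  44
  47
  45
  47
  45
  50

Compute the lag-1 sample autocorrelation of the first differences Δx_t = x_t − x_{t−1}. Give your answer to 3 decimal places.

First differences Δx: -5, 3, -2, 2, -2, 5
Mean of differences = 0.1667
Numerator Σ(Δx_t−Δx̄)(Δx_{t+1}−Δx̄) = -39.1944
Denominator Σ(Δx_t−Δx̄)² = 70.8333
r_1(Δx) = -39.1944 / 70.8333 = -0.553

-0.553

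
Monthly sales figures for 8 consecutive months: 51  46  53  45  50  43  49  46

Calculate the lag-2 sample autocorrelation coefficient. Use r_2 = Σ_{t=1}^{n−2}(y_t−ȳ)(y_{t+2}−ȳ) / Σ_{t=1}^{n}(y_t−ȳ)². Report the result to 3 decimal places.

Mean ȳ = (51 + 46 + 53 + 45 + 50 + 43 + 49 + 46)/8 = 47.8750
Deviations from mean: 3.1250, -1.8750, 5.1250, -2.8750, 2.1250, -4.8750, 1.1250, -1.8750
Numerator Σ_{t=1}^{6}(y_t−ȳ)(y_{t+2}−ȳ) = 57.8438
Denominator Σ(y_t−ȳ)² = 80.8750
r_2 = 57.8438 / 80.8750 = 0.715

0.715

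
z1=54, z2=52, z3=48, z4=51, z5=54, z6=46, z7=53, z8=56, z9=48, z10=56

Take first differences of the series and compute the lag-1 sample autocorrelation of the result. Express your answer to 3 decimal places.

First differences Δz: -2, -4, 3, 3, -8, 7, 3, -8, 8
Mean of differences = 0.2222
Numerator Σ(Δz_t−Δz̄)(Δz_{t+1}−Δz̄) = -141.1605
Denominator Σ(Δz_t−Δz̄)² = 287.5556
r_1(Δz) = -141.1605 / 287.5556 = -0.491

-0.491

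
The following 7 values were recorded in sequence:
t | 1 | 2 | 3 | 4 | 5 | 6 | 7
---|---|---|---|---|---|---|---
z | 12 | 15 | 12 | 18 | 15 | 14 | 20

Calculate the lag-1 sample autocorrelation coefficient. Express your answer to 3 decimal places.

Mean z̄ = (12 + 15 + 12 + 18 + 15 + 14 + 20)/7 = 15.1429
Deviations from mean: -3.1429, -0.1429, -3.1429, 2.8571, -0.1429, -1.1429, 4.8571
Numerator Σ_{t=1}^{6}(z_t−z̄)(z_{t+1}−z̄) = -13.8776
Denominator Σ(z_t−z̄)² = 52.8571
r_1 = -13.8776 / 52.8571 = -0.263

-0.263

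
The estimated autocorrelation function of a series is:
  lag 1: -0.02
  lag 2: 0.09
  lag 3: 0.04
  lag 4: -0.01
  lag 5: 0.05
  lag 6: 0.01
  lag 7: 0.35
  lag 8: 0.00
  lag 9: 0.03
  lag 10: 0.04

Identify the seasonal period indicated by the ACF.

The largest autocorrelation is r_7 = 0.35; the remaining lags stay at or below 0.09.
The dominant spike at lag 7 indicates a seasonal period of 7.

7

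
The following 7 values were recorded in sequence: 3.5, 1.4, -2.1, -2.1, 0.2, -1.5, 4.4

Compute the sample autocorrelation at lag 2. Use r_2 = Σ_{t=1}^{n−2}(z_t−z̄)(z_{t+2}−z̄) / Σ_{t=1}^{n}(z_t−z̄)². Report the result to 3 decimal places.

-0.120

Mean z̄ = (3.5 + 1.4 − 2.1 − 2.1 + 0.2 − 1.5 + 4.4)/7 = 0.5429
Deviations from mean: 2.9571, 0.8571, -2.6429, -2.6429, -0.3429, -2.0429, 3.8571
Σ(z_t−z̄)(z_{t+2}−z̄) = (-7.8153) + (-2.2653) + (0.9061) + (5.3990) + (-1.3224) = -5.0980
Denominator Σ(z_t−z̄)² = 42.6171
r_2 = -5.0980 / 42.6171 = -0.120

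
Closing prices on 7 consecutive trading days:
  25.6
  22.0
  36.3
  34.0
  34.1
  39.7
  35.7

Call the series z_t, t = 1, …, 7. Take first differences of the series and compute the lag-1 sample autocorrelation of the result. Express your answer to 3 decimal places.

-0.549

First differences Δz: -3.6, 14.3, -2.3, 0.1, 5.6, -4.0
Mean of differences = 1.6833
Numerator Σ(Δz_t−Δz̄)(Δz_{t+1}−Δz̄) = -139.0686
Denominator Σ(Δz_t−Δz̄)² = 253.1083
r_1(Δz) = -139.0686 / 253.1083 = -0.549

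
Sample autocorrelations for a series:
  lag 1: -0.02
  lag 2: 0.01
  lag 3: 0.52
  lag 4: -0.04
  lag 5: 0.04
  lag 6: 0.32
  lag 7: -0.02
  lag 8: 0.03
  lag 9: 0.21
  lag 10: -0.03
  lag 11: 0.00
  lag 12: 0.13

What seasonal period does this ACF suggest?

3

The largest autocorrelation is r_3 = 0.52, with weaker echoes at lags 6 (0.32) and 9 (0.21); the remaining lags stay at or below 0.13.
The dominant spike at lag 3 indicates a seasonal period of 3.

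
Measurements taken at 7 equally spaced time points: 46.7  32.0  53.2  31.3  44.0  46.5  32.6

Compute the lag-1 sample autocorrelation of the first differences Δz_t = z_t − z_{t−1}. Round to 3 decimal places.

-0.698

First differences Δz: -14.7, 21.2, -21.9, 12.7, 2.5, -13.9
Mean of differences = -2.3500
Numerator Σ(Δz_t−Δz̄)(Δz_{t+1}−Δz̄) = -1028.4975
Denominator Σ(Δz_t−Δz̄)² = 1472.7550
r_1(Δz) = -1028.4975 / 1472.7550 = -0.698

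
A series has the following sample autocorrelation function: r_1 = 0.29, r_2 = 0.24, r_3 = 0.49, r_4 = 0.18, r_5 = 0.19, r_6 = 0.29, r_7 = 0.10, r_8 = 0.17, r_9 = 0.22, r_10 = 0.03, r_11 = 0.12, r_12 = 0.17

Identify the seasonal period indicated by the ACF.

3

The largest autocorrelation is r_3 = 0.49; the remaining lags stay at or below 0.29. The elevated value at lag 1 (0.29), dropping to 0.24 at lag 2, reflects decaying short-term dependence rather than seasonality.
The dominant spike at lag 3 indicates a seasonal period of 3.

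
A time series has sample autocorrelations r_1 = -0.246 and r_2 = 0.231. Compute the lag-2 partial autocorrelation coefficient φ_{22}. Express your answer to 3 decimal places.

0.181

φ_{22} = (r_2 − r_1²) / (1 − r_1²)
r_1² = (-0.246)² = 0.060516
Numerator = 0.231 − 0.0605 = 0.1705; denominator = 1 − 0.0605 = 0.9395
φ_{22} = 0.1705 / 0.9395 = 0.181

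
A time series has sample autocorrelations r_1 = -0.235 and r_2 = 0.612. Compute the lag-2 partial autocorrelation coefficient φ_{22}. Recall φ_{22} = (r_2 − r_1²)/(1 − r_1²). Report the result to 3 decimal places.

φ_{22} = (r_2 − r_1²) / (1 − r_1²)
r_1² = (-0.235)² = 0.055225
Numerator = 0.612 − 0.0552 = 0.5568; denominator = 1 − 0.0552 = 0.9448
φ_{22} = 0.5568 / 0.9448 = 0.589

0.589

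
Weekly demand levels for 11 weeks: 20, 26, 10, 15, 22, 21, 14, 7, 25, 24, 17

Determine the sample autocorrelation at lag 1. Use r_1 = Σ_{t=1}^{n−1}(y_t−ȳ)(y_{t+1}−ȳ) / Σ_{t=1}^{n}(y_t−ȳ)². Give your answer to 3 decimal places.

-0.087

Mean ȳ = (20 + 26 + 10 + 15 + 22 + 21 + 14 + 7 + 25 + 24 + 17)/11 = 18.2727
Numerator Σ_{t=1}^{10}(y_t−ȳ)(y_{t+1}−ȳ) = -33.6198
Denominator Σ(y_t−ȳ)² = 388.1818
r_1 = -33.6198 / 388.1818 = -0.087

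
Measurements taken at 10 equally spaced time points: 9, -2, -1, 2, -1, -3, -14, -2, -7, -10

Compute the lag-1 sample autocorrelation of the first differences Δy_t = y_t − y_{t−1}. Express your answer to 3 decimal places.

First differences Δy: -11, 1, 3, -3, -2, -11, 12, -5, -3
Mean of differences = -2.1111
Numerator Σ(Δy_t−Δȳ)(Δy_{t+1}−Δȳ) = -181.0123
Denominator Σ(Δy_t−Δȳ)² = 402.8889
r_1(Δy) = -181.0123 / 402.8889 = -0.449

-0.449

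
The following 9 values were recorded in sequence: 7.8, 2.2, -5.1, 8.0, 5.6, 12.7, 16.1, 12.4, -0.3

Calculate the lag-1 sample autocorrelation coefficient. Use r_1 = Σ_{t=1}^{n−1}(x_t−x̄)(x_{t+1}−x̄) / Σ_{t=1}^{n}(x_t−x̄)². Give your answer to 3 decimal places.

0.258

Mean x̄ = (7.8 + 2.2 − 5.1 + 8.0 + 5.6 + 12.7 + 16.1 + 12.4 − 0.3)/9 = 6.6000
Numerator Σ_{t=1}^{8}(x_t−x̄)(x_{t+1}−x̄) = 95.3500
Denominator Σ(x_t−x̄)² = 369.3600
r_1 = 95.3500 / 369.3600 = 0.258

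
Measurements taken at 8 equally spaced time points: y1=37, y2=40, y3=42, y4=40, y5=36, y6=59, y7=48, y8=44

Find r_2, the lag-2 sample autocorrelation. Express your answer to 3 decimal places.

-0.120

Mean ȳ = (37 + 40 + 42 + 40 + 36 + 59 + 48 + 44)/8 = 43.2500
Σ(y_t−ȳ)(y_{t+2}−ȳ) = (7.8125) + (10.5625) + (9.0625) + (-51.1875) + (-34.4375) + (11.8125) = -46.3750
Denominator Σ(y_t−ȳ)² = 385.5000
r_2 = -46.3750 / 385.5000 = -0.120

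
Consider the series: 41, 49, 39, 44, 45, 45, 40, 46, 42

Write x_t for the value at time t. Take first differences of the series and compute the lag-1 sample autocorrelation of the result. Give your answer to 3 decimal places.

-0.669

First differences Δx: 8, -10, 5, 1, 0, -5, 6, -4
Mean of differences = 0.1250
Numerator Σ(Δx_t−Δx̄)(Δx_{t+1}−Δx̄) = -178.6406
Denominator Σ(Δx_t−Δx̄)² = 266.8750
r_1(Δx) = -178.6406 / 266.8750 = -0.669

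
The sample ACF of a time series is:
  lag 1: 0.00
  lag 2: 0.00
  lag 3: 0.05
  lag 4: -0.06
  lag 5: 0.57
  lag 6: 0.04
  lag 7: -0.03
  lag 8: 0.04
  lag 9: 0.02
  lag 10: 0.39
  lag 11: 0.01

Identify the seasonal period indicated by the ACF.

The largest autocorrelation is r_5 = 0.57, with a weaker echo at lag 10 (0.39); the remaining lags stay at or below 0.05.
The dominant spike at lag 5 indicates a seasonal period of 5.

5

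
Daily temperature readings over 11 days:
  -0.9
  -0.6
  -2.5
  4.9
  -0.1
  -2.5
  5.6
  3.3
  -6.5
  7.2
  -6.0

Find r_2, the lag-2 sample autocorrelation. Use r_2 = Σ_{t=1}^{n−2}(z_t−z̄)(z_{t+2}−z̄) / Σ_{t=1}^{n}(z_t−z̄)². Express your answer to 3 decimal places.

Mean z̄ = (-0.9 − 0.6 − 2.5 + 4.9 − 0.1 − 2.5 + 5.6 + 3.3 − 6.5 + 7.2 − 6.0)/11 = 0.1727
Numerator Σ_{t=1}^{9}(z_t−z̄)(z_{t+2}−z̄) = 4.4203
Denominator Σ(z_t−z̄)² = 209.7018
r_2 = 4.4203 / 209.7018 = 0.021

0.021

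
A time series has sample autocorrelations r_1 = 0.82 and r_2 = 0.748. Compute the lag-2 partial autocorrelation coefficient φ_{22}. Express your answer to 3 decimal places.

φ_{22} = (r_2 − r_1²) / (1 − r_1²)
r_1² = (0.82)² = 0.6724
Numerator = 0.748 − 0.6724 = 0.0756; denominator = 1 − 0.6724 = 0.3276
φ_{22} = 0.0756 / 0.3276 = 0.231

0.231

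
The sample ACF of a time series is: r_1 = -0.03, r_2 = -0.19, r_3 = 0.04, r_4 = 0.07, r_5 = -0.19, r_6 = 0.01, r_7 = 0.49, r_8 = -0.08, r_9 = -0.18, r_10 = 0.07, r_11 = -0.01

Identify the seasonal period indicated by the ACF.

7

The largest autocorrelation is r_7 = 0.49; the remaining lags stay at or below 0.07.
The dominant spike at lag 7 indicates a seasonal period of 7.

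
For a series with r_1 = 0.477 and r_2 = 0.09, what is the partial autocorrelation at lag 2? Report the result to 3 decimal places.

φ_{22} = (r_2 − r_1²) / (1 − r_1²)
r_1² = (0.477)² = 0.227529
Numerator = 0.09 − 0.2275 = -0.1375; denominator = 1 − 0.2275 = 0.7725
φ_{22} = -0.1375 / 0.7725 = -0.178

-0.178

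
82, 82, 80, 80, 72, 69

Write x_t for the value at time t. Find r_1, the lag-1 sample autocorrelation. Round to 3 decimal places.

0.455

Mean x̄ = (82 + 82 + 80 + 80 + 72 + 69)/6 = 77.5000
Σ(x_t−x̄)(x_{t+1}−x̄) = (20.2500) + (11.2500) + (6.2500) + (-13.7500) + (46.7500) = 70.7500
Denominator Σ(x_t−x̄)² = 155.5000
r_1 = 70.7500 / 155.5000 = 0.455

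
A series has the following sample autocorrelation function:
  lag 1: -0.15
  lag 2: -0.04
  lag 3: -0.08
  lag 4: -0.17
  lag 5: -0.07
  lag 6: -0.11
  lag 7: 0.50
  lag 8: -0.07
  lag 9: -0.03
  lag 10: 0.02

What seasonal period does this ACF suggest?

7

The largest autocorrelation is r_7 = 0.50; the remaining lags stay at or below 0.02.
The dominant spike at lag 7 indicates a seasonal period of 7.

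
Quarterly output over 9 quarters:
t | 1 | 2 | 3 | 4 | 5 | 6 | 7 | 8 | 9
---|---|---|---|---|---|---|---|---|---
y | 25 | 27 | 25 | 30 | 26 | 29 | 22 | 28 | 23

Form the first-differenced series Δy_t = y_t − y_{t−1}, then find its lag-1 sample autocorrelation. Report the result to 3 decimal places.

First differences Δy: 2, -2, 5, -4, 3, -7, 6, -5
Mean of differences = -0.2500
Numerator Σ(Δy_t−Δȳ)(Δy_{t+1}−Δȳ) = -138.8125
Denominator Σ(Δy_t−Δȳ)² = 167.5000
r_1(Δy) = -138.8125 / 167.5000 = -0.829

-0.829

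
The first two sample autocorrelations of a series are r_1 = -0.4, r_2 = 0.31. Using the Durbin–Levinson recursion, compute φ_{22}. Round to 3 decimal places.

φ_{22} = (r_2 − r_1²) / (1 − r_1²)
r_1² = (-0.4)² = 0.16
Numerator = 0.31 − 0.1600 = 0.1500; denominator = 1 − 0.1600 = 0.8400
φ_{22} = 0.1500 / 0.8400 = 0.179

0.179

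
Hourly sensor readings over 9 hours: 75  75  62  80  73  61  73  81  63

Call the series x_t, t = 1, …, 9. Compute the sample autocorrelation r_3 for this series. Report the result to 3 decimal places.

Mean x̄ = (75 + 75 + 62 + 80 + 73 + 61 + 73 + 81 + 63)/9 = 71.4444
Σ(x_t−x̄)(x_{t+3}−x̄) = (30.4198) + (5.5309) + (98.6420) + (13.3086) + (14.8642) + (88.1975) = 250.9630
Denominator Σ(x_t−x̄)² = 464.2222
r_3 = 250.9630 / 464.2222 = 0.541

0.541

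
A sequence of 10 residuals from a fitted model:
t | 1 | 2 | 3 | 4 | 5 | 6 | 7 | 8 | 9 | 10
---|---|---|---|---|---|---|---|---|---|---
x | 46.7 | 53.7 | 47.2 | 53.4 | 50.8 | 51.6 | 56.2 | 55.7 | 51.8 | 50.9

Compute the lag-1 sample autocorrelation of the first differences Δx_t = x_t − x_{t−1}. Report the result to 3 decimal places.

-0.559

First differences Δx: 7.0, -6.5, 6.2, -2.6, 0.8, 4.6, -0.5, -3.9, -0.9
Mean of differences = 0.4667
Numerator Σ(Δx_t−Δx̄)(Δx_{t+1}−Δx̄) = -96.4911
Denominator Σ(Δx_t−Δx̄)² = 172.5600
r_1(Δx) = -96.4911 / 172.5600 = -0.559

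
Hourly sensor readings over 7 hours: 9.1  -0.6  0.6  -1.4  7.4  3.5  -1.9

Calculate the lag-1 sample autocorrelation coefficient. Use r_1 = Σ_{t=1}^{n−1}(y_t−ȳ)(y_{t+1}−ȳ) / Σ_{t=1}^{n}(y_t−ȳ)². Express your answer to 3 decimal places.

-0.225

Mean ȳ = (9.1 − 0.6 + 0.6 − 1.4 + 7.4 + 3.5 − 1.9)/7 = 2.3857
Deviations from mean: 6.7143, -2.9857, -1.7857, -3.7857, 5.0143, 1.1143, -4.2857
Σ(y_t−ȳ)(y_{t+1}−ȳ) = (-20.0469) + (5.3316) + (6.7602) + (-18.9827) + (5.5873) + (-4.7755) = -26.1259
Denominator Σ(y_t−ȳ)² = 116.2686
r_1 = -26.1259 / 116.2686 = -0.225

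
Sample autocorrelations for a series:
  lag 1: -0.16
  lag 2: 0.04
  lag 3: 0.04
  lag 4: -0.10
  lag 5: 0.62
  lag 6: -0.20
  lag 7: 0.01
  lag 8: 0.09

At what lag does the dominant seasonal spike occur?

5

The largest autocorrelation is r_5 = 0.62; the remaining lags stay at or below 0.09.
The dominant spike at lag 5 indicates a seasonal period of 5.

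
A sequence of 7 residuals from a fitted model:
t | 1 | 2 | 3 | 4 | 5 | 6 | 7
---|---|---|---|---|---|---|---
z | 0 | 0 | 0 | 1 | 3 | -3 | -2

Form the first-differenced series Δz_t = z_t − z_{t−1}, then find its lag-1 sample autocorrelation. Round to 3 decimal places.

-0.414

First differences Δz: 0, 0, 1, 2, -6, 1
Mean of differences = -0.3333
Numerator Σ(Δz_t−Δz̄)(Δz_{t+1}−Δz̄) = -17.1111
Denominator Σ(Δz_t−Δz̄)² = 41.3333
r_1(Δz) = -17.1111 / 41.3333 = -0.414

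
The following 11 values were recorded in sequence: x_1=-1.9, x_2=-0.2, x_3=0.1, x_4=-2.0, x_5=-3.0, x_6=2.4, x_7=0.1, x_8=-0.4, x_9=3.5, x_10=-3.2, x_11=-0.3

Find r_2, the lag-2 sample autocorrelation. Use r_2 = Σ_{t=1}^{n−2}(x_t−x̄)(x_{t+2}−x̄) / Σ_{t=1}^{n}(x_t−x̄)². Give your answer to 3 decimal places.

-0.132

Mean x̄ = (-1.9 − 0.2 + 0.1 − 2.0 − 3.0 + 2.4 + 0.1 − 0.4 + 3.5 − 3.2 − 0.3)/11 = -0.4455
Numerator Σ_{t=1}^{9}(x_t−x̄)(x_{t+2}−x̄) = -5.6550
Denominator Σ(x_t−x̄)² = 42.9873
r_2 = -5.6550 / 42.9873 = -0.132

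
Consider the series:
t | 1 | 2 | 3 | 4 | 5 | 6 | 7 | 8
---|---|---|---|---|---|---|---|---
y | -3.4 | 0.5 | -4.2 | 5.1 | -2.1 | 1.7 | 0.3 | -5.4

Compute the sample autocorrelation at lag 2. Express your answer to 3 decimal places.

0.273

Mean ȳ = (-3.4 + 0.5 − 4.2 + 5.1 − 2.1 + 1.7 + 0.3 − 5.4)/8 = -0.9375
Deviations from mean: -2.4625, 1.4375, -3.2625, 6.0375, -1.1625, 2.6375, 1.2375, -4.4625
Σ(y_t−ȳ)(y_{t+2}−ȳ) = (8.0339) + (8.6789) + (3.7927) + (15.9239) + (-1.4386) + (-11.7698) = 23.2209
Denominator Σ(y_t−ȳ)² = 84.9788
r_2 = 23.2209 / 84.9788 = 0.273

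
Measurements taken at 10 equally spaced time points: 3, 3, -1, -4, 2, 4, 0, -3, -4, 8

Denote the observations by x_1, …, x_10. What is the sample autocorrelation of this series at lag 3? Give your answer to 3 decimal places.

Mean x̄ = (3 + 3 − 1 − 4 + 2 + 4 + 0 − 3 − 4 + 8)/10 = 0.8000
Numerator Σ_{t=1}^{7}(x_t−x̄)(x_{t+3}−x̄) = -35.5200
Denominator Σ(x_t−x̄)² = 137.6000
r_3 = -35.5200 / 137.6000 = -0.258

-0.258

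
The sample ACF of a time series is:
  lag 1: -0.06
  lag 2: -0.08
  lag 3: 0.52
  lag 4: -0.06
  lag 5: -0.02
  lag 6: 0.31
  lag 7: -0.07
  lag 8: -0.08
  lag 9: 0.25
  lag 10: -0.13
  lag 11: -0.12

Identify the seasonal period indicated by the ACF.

3

The largest autocorrelation is r_3 = 0.52, with weaker echoes at lags 6 (0.31) and 9 (0.25); the remaining lags stay at or below -0.02.
The dominant spike at lag 3 indicates a seasonal period of 3.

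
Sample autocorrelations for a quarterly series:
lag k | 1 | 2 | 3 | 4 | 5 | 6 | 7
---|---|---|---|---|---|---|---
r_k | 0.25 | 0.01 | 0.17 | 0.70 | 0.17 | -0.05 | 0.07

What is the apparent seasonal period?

4

The largest autocorrelation is r_4 = 0.70; the remaining lags stay at or below 0.25. The elevated value at lag 1 (0.25), dropping to 0.01 at lag 2, reflects decaying short-term dependence rather than seasonality.
The dominant spike at lag 4 indicates a seasonal period of 4.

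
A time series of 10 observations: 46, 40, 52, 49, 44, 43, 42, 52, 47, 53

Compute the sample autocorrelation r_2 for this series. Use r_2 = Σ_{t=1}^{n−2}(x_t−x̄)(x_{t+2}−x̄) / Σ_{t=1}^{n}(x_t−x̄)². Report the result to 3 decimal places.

Mean x̄ = (46 + 40 + 52 + 49 + 44 + 43 + 42 + 52 + 47 + 53)/10 = 46.8000
Numerator Σ_{t=1}^{8}(x_t−x̄)(x_{t+2}−x̄) = -17.0800
Denominator Σ(x_t−x̄)² = 189.6000
r_2 = -17.0800 / 189.6000 = -0.090

-0.090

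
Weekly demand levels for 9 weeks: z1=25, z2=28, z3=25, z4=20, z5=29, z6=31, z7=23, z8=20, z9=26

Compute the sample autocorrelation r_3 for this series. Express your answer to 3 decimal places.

Mean z̄ = (25 + 28 + 25 + 20 + 29 + 31 + 23 + 20 + 26)/9 = 25.2222
Numerator Σ_{t=1}^{6}(z_t−z̄)(z_{t+3}−z̄) = 6.7407
Denominator Σ(z_t−z̄)² = 115.5556
r_3 = 6.7407 / 115.5556 = 0.058

0.058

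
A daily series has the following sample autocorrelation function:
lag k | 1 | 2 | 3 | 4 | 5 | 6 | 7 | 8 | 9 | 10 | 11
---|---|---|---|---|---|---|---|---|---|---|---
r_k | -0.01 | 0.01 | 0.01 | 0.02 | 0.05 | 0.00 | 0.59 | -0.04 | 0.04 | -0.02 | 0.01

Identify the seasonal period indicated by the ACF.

The largest autocorrelation is r_7 = 0.59; the remaining lags stay at or below 0.05.
The dominant spike at lag 7 indicates a seasonal period of 7.

7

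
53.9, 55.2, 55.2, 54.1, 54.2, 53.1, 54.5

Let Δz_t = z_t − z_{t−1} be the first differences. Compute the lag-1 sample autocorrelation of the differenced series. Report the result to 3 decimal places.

-0.259

First differences Δz: 1.3, 0.0, -1.1, 0.1, -1.1, 1.4
Mean of differences = 0.1000
Numerator Σ(Δz_t−Δz̄)(Δz_{t+1}−Δz̄) = -1.5600
Denominator Σ(Δz_t−Δz̄)² = 6.0200
r_1(Δz) = -1.5600 / 6.0200 = -0.259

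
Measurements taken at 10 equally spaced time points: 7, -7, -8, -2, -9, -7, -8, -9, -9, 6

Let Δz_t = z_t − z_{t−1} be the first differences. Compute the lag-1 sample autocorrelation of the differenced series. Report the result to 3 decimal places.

-0.096

First differences Δz: -14, -1, 6, -7, 2, -1, -1, 0, 15
Mean of differences = -0.1111
Numerator Σ(Δz_t−Δz̄)(Δz_{t+1}−Δz̄) = -49.2346
Denominator Σ(Δz_t−Δz̄)² = 512.8889
r_1(Δz) = -49.2346 / 512.8889 = -0.096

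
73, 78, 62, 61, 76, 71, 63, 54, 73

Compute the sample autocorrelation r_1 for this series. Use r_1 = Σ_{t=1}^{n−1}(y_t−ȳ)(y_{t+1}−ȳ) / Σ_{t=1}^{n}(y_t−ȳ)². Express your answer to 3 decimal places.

-0.031

Mean ȳ = (73 + 78 + 62 + 61 + 76 + 71 + 63 + 54 + 73)/9 = 67.8889
Numerator Σ_{t=1}^{8}(y_t−ȳ)(y_{t+1}−ȳ) = -16.2346
Denominator Σ(y_t−ȳ)² = 528.8889
r_1 = -16.2346 / 528.8889 = -0.031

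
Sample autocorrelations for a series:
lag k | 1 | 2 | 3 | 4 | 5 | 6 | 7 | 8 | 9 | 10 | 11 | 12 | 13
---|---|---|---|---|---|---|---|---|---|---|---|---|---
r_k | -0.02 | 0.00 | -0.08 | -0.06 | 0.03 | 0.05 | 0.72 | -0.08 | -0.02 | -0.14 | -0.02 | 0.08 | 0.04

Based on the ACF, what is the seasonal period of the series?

7

The largest autocorrelation is r_7 = 0.72; the remaining lags stay at or below 0.08.
The dominant spike at lag 7 indicates a seasonal period of 7.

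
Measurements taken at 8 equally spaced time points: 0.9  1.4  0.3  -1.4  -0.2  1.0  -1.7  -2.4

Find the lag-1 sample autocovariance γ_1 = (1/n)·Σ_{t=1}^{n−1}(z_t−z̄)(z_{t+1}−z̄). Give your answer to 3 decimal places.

Mean z̄ = (0.9 + 1.4 + 0.3 − 1.4 − 0.2 + 1.0 − 1.7 − 2.4)/8 = -0.2625
Σ_{t=1}^{7}(z_t−z̄)(z_{t+1}−z̄) = 3.4936
γ_1 = 3.4936 / 8 = 0.437

0.437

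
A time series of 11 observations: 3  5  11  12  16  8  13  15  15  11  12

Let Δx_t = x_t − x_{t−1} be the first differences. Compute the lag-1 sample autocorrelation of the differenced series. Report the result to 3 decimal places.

First differences Δx: 2, 6, 1, 4, -8, 5, 2, 0, -4, 1
Mean of differences = 0.9000
Numerator Σ(Δx_t−Δx̄)(Δx_{t+1}−Δx̄) = -50.2100
Denominator Σ(Δx_t−Δx̄)² = 158.9000
r_1(Δx) = -50.2100 / 158.9000 = -0.316

-0.316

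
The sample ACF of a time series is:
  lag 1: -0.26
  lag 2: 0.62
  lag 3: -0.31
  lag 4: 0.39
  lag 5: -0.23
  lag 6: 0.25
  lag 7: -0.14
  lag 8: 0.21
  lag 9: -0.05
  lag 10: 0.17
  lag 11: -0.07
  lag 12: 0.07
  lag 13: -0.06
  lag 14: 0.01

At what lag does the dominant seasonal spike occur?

The largest autocorrelation is r_2 = 0.62, with weaker echoes at lags 4 (0.39), 6 (0.25), 8 (0.21) and 10 (0.17); the remaining lags stay at or below 0.07.
The dominant spike at lag 2 indicates a seasonal period of 2.

2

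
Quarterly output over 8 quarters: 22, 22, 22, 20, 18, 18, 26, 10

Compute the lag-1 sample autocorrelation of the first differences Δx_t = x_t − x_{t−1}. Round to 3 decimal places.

-0.391

First differences Δx: 0, 0, -2, -2, 0, 8, -16
Mean of differences = -1.7143
Numerator Σ(Δx_t−Δx̄)(Δx_{t+1}−Δx̄) = -120.0816
Denominator Σ(Δx_t−Δx̄)² = 307.4286
r_1(Δx) = -120.0816 / 307.4286 = -0.391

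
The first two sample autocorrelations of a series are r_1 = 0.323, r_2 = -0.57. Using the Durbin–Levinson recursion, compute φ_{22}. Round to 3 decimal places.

-0.753

φ_{22} = (r_2 − r_1²) / (1 − r_1²)
r_1² = (0.323)² = 0.104329
Numerator = -0.57 − 0.1043 = -0.6743; denominator = 1 − 0.1043 = 0.8957
φ_{22} = -0.6743 / 0.8957 = -0.753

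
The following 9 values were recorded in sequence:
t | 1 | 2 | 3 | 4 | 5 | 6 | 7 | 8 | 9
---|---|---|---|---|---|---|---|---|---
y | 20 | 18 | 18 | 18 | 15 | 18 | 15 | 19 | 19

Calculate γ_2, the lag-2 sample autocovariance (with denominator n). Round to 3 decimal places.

0.508

Mean ȳ = (20 + 18 + 18 + 18 + 15 + 18 + 15 + 19 + 19)/9 = 17.7778
Σ_{t=1}^{7}(y_t−ȳ)(y_{t+2}−ȳ) = 4.5679
γ_2 = 4.5679 / 9 = 0.508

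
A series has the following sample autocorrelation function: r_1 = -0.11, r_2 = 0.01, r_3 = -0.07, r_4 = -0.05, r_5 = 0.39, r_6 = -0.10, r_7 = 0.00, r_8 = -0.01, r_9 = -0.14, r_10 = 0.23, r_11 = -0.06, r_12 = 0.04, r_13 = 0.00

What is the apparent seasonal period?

The largest autocorrelation is r_5 = 0.39, with a weaker echo at lag 10 (0.23); the remaining lags stay at or below 0.04.
The dominant spike at lag 5 indicates a seasonal period of 5.

5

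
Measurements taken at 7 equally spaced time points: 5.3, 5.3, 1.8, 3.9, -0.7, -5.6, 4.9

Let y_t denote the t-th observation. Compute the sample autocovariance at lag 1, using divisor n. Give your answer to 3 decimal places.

0.552

Mean ȳ = (5.3 + 5.3 + 1.8 + 3.9 − 0.7 − 5.6 + 4.9)/7 = 2.1286
Deviations: 3.1714, 3.1714, -0.3286, 1.7714, -2.8286, -7.7286, 2.7714
Σ_{t=1}^{6}(y_t−ȳ)(y_{t+1}−ȳ) = 3.8649
γ_1 = 3.8649 / 7 = 0.552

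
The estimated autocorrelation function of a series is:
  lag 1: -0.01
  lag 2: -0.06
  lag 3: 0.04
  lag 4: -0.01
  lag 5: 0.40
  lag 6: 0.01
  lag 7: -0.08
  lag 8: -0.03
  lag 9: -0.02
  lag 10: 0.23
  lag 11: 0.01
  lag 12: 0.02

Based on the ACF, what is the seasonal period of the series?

5

The largest autocorrelation is r_5 = 0.40, with a weaker echo at lag 10 (0.23); the remaining lags stay at or below 0.04.
The dominant spike at lag 5 indicates a seasonal period of 5.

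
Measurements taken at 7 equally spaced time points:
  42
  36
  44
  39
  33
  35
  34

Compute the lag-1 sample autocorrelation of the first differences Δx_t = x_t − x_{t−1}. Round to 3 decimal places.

First differences Δx: -6, 8, -5, -6, 2, -1
Mean of differences = -1.3333
Numerator Σ(Δx_t−Δx̄)(Δx_{t+1}−Δx̄) = -75.1111
Denominator Σ(Δx_t−Δx̄)² = 155.3333
r_1(Δx) = -75.1111 / 155.3333 = -0.484

-0.484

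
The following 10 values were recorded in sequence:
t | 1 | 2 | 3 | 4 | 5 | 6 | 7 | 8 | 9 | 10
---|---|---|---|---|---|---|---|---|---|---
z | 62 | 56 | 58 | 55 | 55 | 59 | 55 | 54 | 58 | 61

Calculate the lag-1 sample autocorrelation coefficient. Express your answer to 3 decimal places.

-0.048

Mean z̄ = (62 + 56 + 58 + 55 + 55 + 59 + 55 + 54 + 58 + 61)/10 = 57.3000
Numerator Σ_{t=1}^{9}(z_t−z̄)(z_{t+1}−z̄) = -3.2900
Denominator Σ(z_t−z̄)² = 68.1000
r_1 = -3.2900 / 68.1000 = -0.048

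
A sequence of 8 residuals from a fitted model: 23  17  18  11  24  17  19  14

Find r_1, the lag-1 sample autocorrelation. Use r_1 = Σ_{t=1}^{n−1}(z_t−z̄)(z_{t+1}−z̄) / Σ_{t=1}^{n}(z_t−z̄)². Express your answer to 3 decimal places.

-0.452

Mean z̄ = (23 + 17 + 18 + 11 + 24 + 17 + 19 + 14)/8 = 17.8750
Deviations from mean: 5.1250, -0.8750, 0.1250, -6.8750, 6.1250, -0.8750, 1.1250, -3.8750
Σ(z_t−z̄)(z_{t+1}−z̄) = (-4.4844) + (-0.1094) + (-0.8594) + (-42.1094) + (-5.3594) + (-0.9844) + (-4.3594) = -58.2656
Denominator Σ(z_t−z̄)² = 128.8750
r_1 = -58.2656 / 128.8750 = -0.452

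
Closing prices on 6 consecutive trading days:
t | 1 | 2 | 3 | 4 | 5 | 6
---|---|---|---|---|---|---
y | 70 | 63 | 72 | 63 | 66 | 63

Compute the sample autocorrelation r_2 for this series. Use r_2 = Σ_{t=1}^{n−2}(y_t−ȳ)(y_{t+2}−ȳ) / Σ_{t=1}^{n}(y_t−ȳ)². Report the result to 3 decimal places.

Mean ȳ = (70 + 63 + 72 + 63 + 66 + 63)/6 = 66.1667
Σ(y_t−ȳ)(y_{t+2}−ȳ) = (22.3611) + (10.0278) + (-0.9722) + (10.0278) = 41.4444
Denominator Σ(y_t−ȳ)² = 78.8333
r_2 = 41.4444 / 78.8333 = 0.526

0.526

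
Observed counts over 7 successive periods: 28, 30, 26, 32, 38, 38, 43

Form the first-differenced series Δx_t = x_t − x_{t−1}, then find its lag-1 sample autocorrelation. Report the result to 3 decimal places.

-0.280

First differences Δx: 2, -4, 6, 6, 0, 5
Mean of differences = 2.5000
Numerator Σ(Δx_t−Δx̄)(Δx_{t+1}−Δx̄) = -22.2500
Denominator Σ(Δx_t−Δx̄)² = 79.5000
r_1(Δx) = -22.2500 / 79.5000 = -0.280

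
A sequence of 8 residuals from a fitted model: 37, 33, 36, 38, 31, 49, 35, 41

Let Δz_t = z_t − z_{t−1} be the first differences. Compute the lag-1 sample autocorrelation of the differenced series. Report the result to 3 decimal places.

-0.765

First differences Δz: -4, 3, 2, -7, 18, -14, 6
Mean of differences = 0.5714
Numerator Σ(Δz_t−Δz̄)(Δz_{t+1}−Δz̄) = -483.4694
Denominator Σ(Δz_t−Δz̄)² = 631.7143
r_1(Δz) = -483.4694 / 631.7143 = -0.765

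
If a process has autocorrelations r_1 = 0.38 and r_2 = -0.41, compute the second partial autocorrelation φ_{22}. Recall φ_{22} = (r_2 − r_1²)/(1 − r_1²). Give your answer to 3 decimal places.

-0.648

φ_{22} = (r_2 − r_1²) / (1 − r_1²)
r_1² = (0.38)² = 0.1444
Numerator = -0.41 − 0.1444 = -0.5544; denominator = 1 − 0.1444 = 0.8556
φ_{22} = -0.5544 / 0.8556 = -0.648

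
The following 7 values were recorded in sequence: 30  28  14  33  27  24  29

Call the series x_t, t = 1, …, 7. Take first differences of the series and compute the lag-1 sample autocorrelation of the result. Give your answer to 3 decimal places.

First differences Δx: -2, -14, 19, -6, -3, 5
Mean of differences = -0.1667
Numerator Σ(Δx_t−Δx̄)(Δx_{t+1}−Δx̄) = -349.6944
Denominator Σ(Δx_t−Δx̄)² = 630.8333
r_1(Δx) = -349.6944 / 630.8333 = -0.554

-0.554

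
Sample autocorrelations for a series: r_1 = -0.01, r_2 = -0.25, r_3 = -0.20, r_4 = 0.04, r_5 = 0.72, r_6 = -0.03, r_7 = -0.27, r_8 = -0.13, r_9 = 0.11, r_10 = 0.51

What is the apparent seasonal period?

5

The largest autocorrelation is r_5 = 0.72, with a weaker echo at lag 10 (0.51); the remaining lags stay at or below 0.11.
The dominant spike at lag 5 indicates a seasonal period of 5.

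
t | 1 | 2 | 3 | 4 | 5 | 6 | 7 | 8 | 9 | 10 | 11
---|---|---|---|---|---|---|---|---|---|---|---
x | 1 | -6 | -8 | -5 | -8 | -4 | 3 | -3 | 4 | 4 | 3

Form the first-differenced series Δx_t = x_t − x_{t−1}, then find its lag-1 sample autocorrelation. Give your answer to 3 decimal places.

First differences Δx: -7, -2, 3, -3, 4, 7, -6, 7, 0, -1
Mean of differences = 0.2000
Numerator Σ(Δx_t−Δx̄)(Δx_{t+1}−Δx̄) = -71.0400
Denominator Σ(Δx_t−Δx̄)² = 221.6000
r_1(Δx) = -71.0400 / 221.6000 = -0.321

-0.321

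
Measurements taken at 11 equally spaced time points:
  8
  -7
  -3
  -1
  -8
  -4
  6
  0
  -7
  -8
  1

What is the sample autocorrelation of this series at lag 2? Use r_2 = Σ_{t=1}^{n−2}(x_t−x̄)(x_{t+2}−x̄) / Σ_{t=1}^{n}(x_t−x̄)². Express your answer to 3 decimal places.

Mean x̄ = (8 − 7 − 3 − 1 − 8 − 4 + 6 + 0 − 7 − 8 + 1)/11 = -2.0909
Numerator Σ_{t=1}^{9}(x_t−x̄)(x_{t+2}−x̄) = -130.2893
Denominator Σ(x_t−x̄)² = 304.9091
r_2 = -130.2893 / 304.9091 = -0.427

-0.427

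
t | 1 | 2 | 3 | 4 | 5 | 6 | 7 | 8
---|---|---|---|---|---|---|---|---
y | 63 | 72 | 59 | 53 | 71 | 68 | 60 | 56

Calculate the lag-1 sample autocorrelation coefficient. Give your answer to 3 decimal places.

Mean ȳ = (63 + 72 + 59 + 53 + 71 + 68 + 60 + 56)/8 = 62.7500
Σ(y_t−ȳ)(y_{t+1}−ȳ) = (2.3125) + (-34.6875) + (36.5625) + (-80.4375) + (43.3125) + (-14.4375) + (18.5625) = -28.8125
Denominator Σ(y_t−ȳ)² = 343.5000
r_1 = -28.8125 / 343.5000 = -0.084

-0.084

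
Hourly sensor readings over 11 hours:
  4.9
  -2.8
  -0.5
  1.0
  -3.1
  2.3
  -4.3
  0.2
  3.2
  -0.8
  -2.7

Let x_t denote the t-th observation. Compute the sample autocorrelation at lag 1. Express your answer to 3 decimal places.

-0.413

Mean x̄ = (4.9 − 2.8 − 0.5 + 1.0 − 3.1 + 2.3 − 4.3 + 0.2 + 3.2 − 0.8 − 2.7)/11 = -0.2364
Numerator Σ_{t=1}^{10}(x_t−x̄)(x_{t+1}−x̄) = -34.7504
Denominator Σ(x_t−x̄)² = 84.0855
r_1 = -34.7504 / 84.0855 = -0.413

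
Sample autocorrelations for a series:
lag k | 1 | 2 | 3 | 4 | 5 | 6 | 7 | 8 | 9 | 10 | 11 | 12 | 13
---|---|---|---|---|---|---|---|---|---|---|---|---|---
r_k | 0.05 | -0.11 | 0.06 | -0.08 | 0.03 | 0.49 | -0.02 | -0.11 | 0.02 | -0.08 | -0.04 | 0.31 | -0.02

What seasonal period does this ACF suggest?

The largest autocorrelation is r_6 = 0.49, with a weaker echo at lag 12 (0.31); the remaining lags stay at or below 0.06.
The dominant spike at lag 6 indicates a seasonal period of 6.

6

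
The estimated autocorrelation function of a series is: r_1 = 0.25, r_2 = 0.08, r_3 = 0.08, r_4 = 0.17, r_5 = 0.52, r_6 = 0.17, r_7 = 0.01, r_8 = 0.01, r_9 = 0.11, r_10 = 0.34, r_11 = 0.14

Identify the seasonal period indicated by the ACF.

5

The largest autocorrelation is r_5 = 0.52, with a weaker echo at lag 10 (0.34); the remaining lags stay at or below 0.25. The elevated value at lag 1 (0.25), dropping to 0.08 at lag 2, reflects decaying short-term dependence rather than seasonality.
The dominant spike at lag 5 indicates a seasonal period of 5.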